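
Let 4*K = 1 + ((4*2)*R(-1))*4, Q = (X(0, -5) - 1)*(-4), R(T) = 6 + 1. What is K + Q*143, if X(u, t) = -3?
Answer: 9377/4 ≈ 2344.3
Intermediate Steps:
R(T) = 7
Q = 16 (Q = (-3 - 1)*(-4) = -4*(-4) = 16)
K = 225/4 (K = (1 + ((4*2)*7)*4)/4 = (1 + (8*7)*4)/4 = (1 + 56*4)/4 = (1 + 224)/4 = (¼)*225 = 225/4 ≈ 56.250)
K + Q*143 = 225/4 + 16*143 = 225/4 + 2288 = 9377/4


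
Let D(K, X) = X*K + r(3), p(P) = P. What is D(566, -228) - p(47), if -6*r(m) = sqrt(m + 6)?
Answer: -258191/2 ≈ -1.2910e+5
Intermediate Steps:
r(m) = -sqrt(6 + m)/6 (r(m) = -sqrt(m + 6)/6 = -sqrt(6 + m)/6)
D(K, X) = -1/2 + K*X (D(K, X) = X*K - sqrt(6 + 3)/6 = K*X - sqrt(9)/6 = K*X - 1/6*3 = K*X - 1/2 = -1/2 + K*X)
D(566, -228) - p(47) = (-1/2 + 566*(-228)) - 1*47 = (-1/2 - 129048) - 47 = -258097/2 - 47 = -258191/2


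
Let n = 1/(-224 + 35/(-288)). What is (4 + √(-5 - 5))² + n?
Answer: 386994/64547 + 8*I*√10 ≈ 5.9955 + 25.298*I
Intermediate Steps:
n = -288/64547 (n = 1/(-224 + 35*(-1/288)) = 1/(-224 - 35/288) = 1/(-64547/288) = -288/64547 ≈ -0.0044619)
(4 + √(-5 - 5))² + n = (4 + √(-5 - 5))² - 288/64547 = (4 + √(-10))² - 288/64547 = (4 + I*√10)² - 288/64547 = -288/64547 + (4 + I*√10)²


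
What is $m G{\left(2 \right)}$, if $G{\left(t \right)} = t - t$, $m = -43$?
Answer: $0$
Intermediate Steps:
$G{\left(t \right)} = 0$
$m G{\left(2 \right)} = \left(-43\right) 0 = 0$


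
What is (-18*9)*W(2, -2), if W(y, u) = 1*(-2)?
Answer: 324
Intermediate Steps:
W(y, u) = -2
(-18*9)*W(2, -2) = -18*9*(-2) = -162*(-2) = 324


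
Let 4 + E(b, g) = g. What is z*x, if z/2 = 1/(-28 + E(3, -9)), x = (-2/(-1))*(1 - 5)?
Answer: 16/41 ≈ 0.39024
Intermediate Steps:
E(b, g) = -4 + g
x = -8 (x = -2*(-1)*(-4) = 2*(-4) = -8)
z = -2/41 (z = 2/(-28 + (-4 - 9)) = 2/(-28 - 13) = 2/(-41) = 2*(-1/41) = -2/41 ≈ -0.048781)
z*x = -2/41*(-8) = 16/41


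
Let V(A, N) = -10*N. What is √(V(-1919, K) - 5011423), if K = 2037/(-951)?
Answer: I*√503590733417/317 ≈ 2238.6*I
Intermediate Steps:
K = -679/317 (K = 2037*(-1/951) = -679/317 ≈ -2.1420)
√(V(-1919, K) - 5011423) = √(-10*(-679/317) - 5011423) = √(6790/317 - 5011423) = √(-1588614301/317) = I*√503590733417/317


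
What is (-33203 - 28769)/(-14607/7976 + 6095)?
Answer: -494288672/48599113 ≈ -10.171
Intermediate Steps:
(-33203 - 28769)/(-14607/7976 + 6095) = -61972/(-14607*1/7976 + 6095) = -61972/(-14607/7976 + 6095) = -61972/48599113/7976 = -61972*7976/48599113 = -494288672/48599113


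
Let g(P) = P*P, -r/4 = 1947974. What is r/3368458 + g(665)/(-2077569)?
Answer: -8838908959937/3499101959301 ≈ -2.5261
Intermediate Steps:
r = -7791896 (r = -4*1947974 = -7791896)
g(P) = P²
r/3368458 + g(665)/(-2077569) = -7791896/3368458 + 665²/(-2077569) = -7791896*1/3368458 + 442225*(-1/2077569) = -3895948/1684229 - 442225/2077569 = -8838908959937/3499101959301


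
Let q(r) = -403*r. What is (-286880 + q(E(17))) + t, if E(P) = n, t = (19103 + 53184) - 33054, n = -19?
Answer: -239990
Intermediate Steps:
t = 39233 (t = 72287 - 33054 = 39233)
E(P) = -19
(-286880 + q(E(17))) + t = (-286880 - 403*(-19)) + 39233 = (-286880 + 7657) + 39233 = -279223 + 39233 = -239990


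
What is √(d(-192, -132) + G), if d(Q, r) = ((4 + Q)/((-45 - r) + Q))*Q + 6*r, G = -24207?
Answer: I*√31044895/35 ≈ 159.19*I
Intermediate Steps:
d(Q, r) = 6*r + Q*(4 + Q)/(-45 + Q - r) (d(Q, r) = ((4 + Q)/(-45 + Q - r))*Q + 6*r = Q*(4 + Q)/(-45 + Q - r) + 6*r = 6*r + Q*(4 + Q)/(-45 + Q - r))
√(d(-192, -132) + G) = √((-1*(-192)² - 4*(-192) + 6*(-132)² + 270*(-132) - 6*(-192)*(-132))/(45 - 132 - 1*(-192)) - 24207) = √((-1*36864 + 768 + 6*17424 - 35640 - 152064)/(45 - 132 + 192) - 24207) = √((-36864 + 768 + 104544 - 35640 - 152064)/105 - 24207) = √((1/105)*(-119256) - 24207) = √(-39752/35 - 24207) = √(-886997/35) = I*√31044895/35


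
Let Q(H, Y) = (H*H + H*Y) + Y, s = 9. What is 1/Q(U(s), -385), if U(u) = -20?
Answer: 1/7715 ≈ 0.00012962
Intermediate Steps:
Q(H, Y) = Y + H² + H*Y (Q(H, Y) = (H² + H*Y) + Y = Y + H² + H*Y)
1/Q(U(s), -385) = 1/(-385 + (-20)² - 20*(-385)) = 1/(-385 + 400 + 7700) = 1/7715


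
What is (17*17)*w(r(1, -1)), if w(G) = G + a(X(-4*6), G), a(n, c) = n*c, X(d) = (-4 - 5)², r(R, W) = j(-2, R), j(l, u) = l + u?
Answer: -23698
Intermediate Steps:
r(R, W) = -2 + R
X(d) = 81 (X(d) = (-9)² = 81)
a(n, c) = c*n
w(G) = 82*G (w(G) = G + G*81 = G + 81*G = 82*G)
(17*17)*w(r(1, -1)) = (17*17)*(82*(-2 + 1)) = 289*(82*(-1)) = 289*(-82) = -23698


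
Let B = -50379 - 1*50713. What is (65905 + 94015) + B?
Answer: 58828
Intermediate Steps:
B = -101092 (B = -50379 - 50713 = -101092)
(65905 + 94015) + B = (65905 + 94015) - 101092 = 159920 - 101092 = 58828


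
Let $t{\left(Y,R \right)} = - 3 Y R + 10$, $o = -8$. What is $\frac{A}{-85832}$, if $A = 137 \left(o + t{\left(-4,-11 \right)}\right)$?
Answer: $\frac{8905}{42916} \approx 0.2075$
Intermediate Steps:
$t{\left(Y,R \right)} = 10 - 3 R Y$ ($t{\left(Y,R \right)} = - 3 R Y + 10 = 10 - 3 R Y$)
$A = -17810$ ($A = 137 \left(-8 + \left(10 - \left(-33\right) \left(-4\right)\right)\right) = 137 \left(-8 + \left(10 - 132\right)\right) = 137 \left(-8 - 122\right) = 137 \left(-130\right) = -17810$)
$\frac{A}{-85832} = - \frac{17810}{-85832} = \left(-17810\right) \left(- \frac{1}{85832}\right) = \frac{8905}{42916}$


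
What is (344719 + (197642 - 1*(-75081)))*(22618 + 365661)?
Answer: 239739762318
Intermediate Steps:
(344719 + (197642 - 1*(-75081)))*(22618 + 365661) = (344719 + (197642 + 75081))*388279 = (344719 + 272723)*388279 = 617442*388279 = 239739762318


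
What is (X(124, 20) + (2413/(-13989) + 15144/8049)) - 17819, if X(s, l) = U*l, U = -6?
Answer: -673231141900/37532487 ≈ -17937.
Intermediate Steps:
X(s, l) = -6*l
(X(124, 20) + (2413/(-13989) + 15144/8049)) - 17819 = (-6*20 + (2413/(-13989) + 15144/8049)) - 17819 = (-120 + (2413*(-1/13989) + 15144*(1/8049))) - 17819 = (-120 + (-2413/13989 + 5048/2683)) - 17819 = (-120 + 64142393/37532487) - 17819 = -4439756047/37532487 - 17819 = -673231141900/37532487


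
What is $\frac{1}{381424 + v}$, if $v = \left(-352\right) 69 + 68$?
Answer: $\frac{1}{357204} \approx 2.7995 \cdot 10^{-6}$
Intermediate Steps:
$v = -24220$ ($v = -24288 + 68 = -24220$)
$\frac{1}{381424 + v} = \frac{1}{381424 - 24220} = \frac{1}{357204}$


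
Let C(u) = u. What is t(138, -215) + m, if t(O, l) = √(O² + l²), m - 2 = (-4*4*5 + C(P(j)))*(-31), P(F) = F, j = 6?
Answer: 2296 + √65269 ≈ 2551.5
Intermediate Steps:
m = 2296 (m = 2 + (-4*4*5 + 6)*(-31) = 2 + (-16*5 + 6)*(-31) = 2 + (-80 + 6)*(-31) = 2 - 74*(-31) = 2 + 2294 = 2296)
t(138, -215) + m = √(138² + (-215)²) + 2296 = √(19044 + 46225) + 2296 = √65269 + 2296 = 2296 + √65269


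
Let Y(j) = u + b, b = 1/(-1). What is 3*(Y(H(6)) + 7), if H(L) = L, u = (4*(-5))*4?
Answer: -222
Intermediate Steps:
b = -1
u = -80 (u = -20*4 = -80)
Y(j) = -81 (Y(j) = -80 - 1 = -81)
3*(Y(H(6)) + 7) = 3*(-81 + 7) = 3*(-74) = -222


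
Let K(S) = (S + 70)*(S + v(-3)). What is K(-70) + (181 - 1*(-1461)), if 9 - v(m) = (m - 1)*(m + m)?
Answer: 1642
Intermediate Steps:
v(m) = 9 - 2*m*(-1 + m) (v(m) = 9 - (m - 1)*(m + m) = 9 - (-1 + m)*2*m = 9 - 2*m*(-1 + m))
K(S) = (-15 + S)*(70 + S) (K(S) = (S + 70)*(S + (9 - 2*(-3)**2 + 2*(-3))) = (70 + S)*(S + (9 - 2*9 - 6)) = (70 + S)*(S + (9 - 18 - 6)) = (70 + S)*(S - 15) = (70 + S)*(-15 + S) = (-15 + S)*(70 + S))
K(-70) + (181 - 1*(-1461)) = (-1050 + (-70)**2 + 55*(-70)) + (181 - 1*(-1461)) = (-1050 + 4900 - 3850) + (181 + 1461) = 0 + 1642 = 1642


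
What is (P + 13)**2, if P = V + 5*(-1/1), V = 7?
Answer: 225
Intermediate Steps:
P = 2 (P = 7 + 5*(-1/1) = 7 + 5*(-1*1) = 7 + 5*(-1) = 7 - 5 = 2)
(P + 13)**2 = (2 + 13)**2 = 15**2 = 225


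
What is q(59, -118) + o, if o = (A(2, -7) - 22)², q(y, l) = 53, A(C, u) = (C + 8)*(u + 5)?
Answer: 1817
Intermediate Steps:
A(C, u) = (5 + u)*(8 + C) (A(C, u) = (8 + C)*(5 + u) = (5 + u)*(8 + C))
o = 1764 (o = ((40 + 5*2 + 8*(-7) + 2*(-7)) - 22)² = ((40 + 10 - 56 - 14) - 22)² = (-20 - 22)² = (-42)² = 1764)
q(59, -118) + o = 53 + 1764 = 1817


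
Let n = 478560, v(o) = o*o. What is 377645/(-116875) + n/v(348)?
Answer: 42489083/58975125 ≈ 0.72046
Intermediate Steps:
v(o) = o²
377645/(-116875) + n/v(348) = 377645/(-116875) + 478560/(348²) = 377645*(-1/116875) + 478560/121104 = -75529/23375 + 478560*(1/121104) = -75529/23375 + 9970/2523 = 42489083/58975125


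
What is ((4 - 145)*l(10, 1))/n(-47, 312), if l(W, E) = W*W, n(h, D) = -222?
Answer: 2350/37 ≈ 63.513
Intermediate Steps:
l(W, E) = W²
((4 - 145)*l(10, 1))/n(-47, 312) = ((4 - 145)*10²)/(-222) = -141*100*(-1/222) = -14100*(-1/222) = 2350/37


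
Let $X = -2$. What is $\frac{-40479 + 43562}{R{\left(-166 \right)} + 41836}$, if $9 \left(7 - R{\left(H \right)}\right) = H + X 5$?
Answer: $\frac{27747}{376763} \approx 0.073646$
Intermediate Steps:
$R{\left(H \right)} = \frac{73}{9} - \frac{H}{9}$ ($R{\left(H \right)} = 7 - \frac{H - 10}{9} = 7 - \frac{-10 + H}{9} = 7 - \left(- \frac{10}{9} + \frac{H}{9}\right) = \frac{73}{9} - \frac{H}{9}$)
$\frac{-40479 + 43562}{R{\left(-166 \right)} + 41836} = \frac{-40479 + 43562}{\left(\frac{73}{9} - - \frac{166}{9}\right) + 41836} = \frac{3083}{\left(\frac{73}{9} + \frac{166}{9}\right) + 41836} = \frac{3083}{\frac{239}{9} + 41836} = \frac{3083}{\frac{376763}{9}} = 3083 \cdot \frac{9}{376763} = \frac{27747}{376763}$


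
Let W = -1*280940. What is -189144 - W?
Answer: 91796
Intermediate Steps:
W = -280940
-189144 - W = -189144 - 1*(-280940) = -189144 + 280940 = 91796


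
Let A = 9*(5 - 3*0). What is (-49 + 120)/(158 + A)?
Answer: 71/203 ≈ 0.34975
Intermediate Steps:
A = 45 (A = 9*(5 + 0) = 9*5 = 45)
(-49 + 120)/(158 + A) = (-49 + 120)/(158 + 45) = 71/203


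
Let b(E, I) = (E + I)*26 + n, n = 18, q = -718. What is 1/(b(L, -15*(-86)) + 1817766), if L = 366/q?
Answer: 359/664620558 ≈ 5.4016e-7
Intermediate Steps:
L = -183/359 (L = 366/(-718) = 366*(-1/718) = -183/359 ≈ -0.50975)
b(E, I) = 18 + 26*E + 26*I (b(E, I) = (E + I)*26 + 18 = (26*E + 26*I) + 18 = 18 + 26*E + 26*I)
1/(b(L, -15*(-86)) + 1817766) = 1/((18 + 26*(-183/359) + 26*(-15*(-86))) + 1817766) = 1/((18 - 4758/359 + 26*1290) + 1817766) = 1/((18 - 4758/359 + 33540) + 1817766) = 1/(12042564/359 + 1817766) = 1/(664620558/359) = 359/664620558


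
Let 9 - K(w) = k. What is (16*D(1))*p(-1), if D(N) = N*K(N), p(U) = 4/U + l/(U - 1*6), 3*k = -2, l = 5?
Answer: -5104/7 ≈ -729.14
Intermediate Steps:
k = -⅔ (k = (⅓)*(-2) = -⅔ ≈ -0.66667)
K(w) = 29/3 (K(w) = 9 - 1*(-⅔) = 9 + ⅔ = 29/3)
p(U) = 4/U + 5/(-6 + U) (p(U) = 4/U + 5/(U - 1*6) = 4/U + 5/(U - 6) = 4/U + 5/(-6 + U))
D(N) = 29*N/3 (D(N) = N*(29/3) = 29*N/3)
(16*D(1))*p(-1) = (16*((29/3)*1))*(3*(-8 + 3*(-1))/(-1*(-6 - 1))) = (16*(29/3))*(3*(-1)*(-8 - 3)/(-7)) = 464*(3*(-1)*(-⅐)*(-11))/3 = (464/3)*(-33/7) = -5104/7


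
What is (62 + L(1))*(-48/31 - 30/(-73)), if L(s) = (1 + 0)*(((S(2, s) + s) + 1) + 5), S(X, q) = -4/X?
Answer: -172458/2263 ≈ -76.208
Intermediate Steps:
L(s) = 4 + s (L(s) = (1 + 0)*(((-4/2 + s) + 1) + 5) = 1*(((-4*½ + s) + 1) + 5) = 1*(((-2 + s) + 1) + 5) = 1*((-1 + s) + 5) = 1*(4 + s) = 4 + s)
(62 + L(1))*(-48/31 - 30/(-73)) = (62 + (4 + 1))*(-48/31 - 30/(-73)) = (62 + 5)*(-48*1/31 - 30*(-1/73)) = 67*(-48/31 + 30/73) = 67*(-2574/2263) = -172458/2263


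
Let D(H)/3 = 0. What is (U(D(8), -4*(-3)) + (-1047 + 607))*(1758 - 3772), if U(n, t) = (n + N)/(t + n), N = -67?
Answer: 5384429/6 ≈ 8.9741e+5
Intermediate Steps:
D(H) = 0 (D(H) = 3*0 = 0)
U(n, t) = (-67 + n)/(n + t) (U(n, t) = (n - 67)/(t + n) = (-67 + n)/(n + t))
(U(D(8), -4*(-3)) + (-1047 + 607))*(1758 - 3772) = ((-67 + 0)/(0 - 4*(-3)) + (-1047 + 607))*(1758 - 3772) = (-67/(0 + 12) - 440)*(-2014) = (-67/12 - 440)*(-2014) = -5347/12*(-2014) = 5384429/6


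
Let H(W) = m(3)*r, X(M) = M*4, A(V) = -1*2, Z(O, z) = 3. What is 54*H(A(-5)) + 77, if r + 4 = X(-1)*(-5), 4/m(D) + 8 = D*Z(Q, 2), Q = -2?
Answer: 3533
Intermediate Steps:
m(D) = 4/(-8 + 3*D) (m(D) = 4/(-8 + D*3) = 4/(-8 + 3*D))
A(V) = -2
X(M) = 4*M
r = 16 (r = -4 + (4*(-1))*(-5) = -4 - 4*(-5) = -4 + 20 = 16)
H(W) = 64 (H(W) = (4/(-8 + 3*3))*16 = (4/(-8 + 9))*16 = (4/1)*16 = (4*1)*16 = 4*16 = 64)
54*H(A(-5)) + 77 = 54*64 + 77 = 3456 + 77 = 3533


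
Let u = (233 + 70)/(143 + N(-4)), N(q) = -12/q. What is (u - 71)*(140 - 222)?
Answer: 412583/73 ≈ 5651.8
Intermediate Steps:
u = 303/146 (u = (233 + 70)/(143 - 12/(-4)) = 303/(143 - 12*(-1/4)) = 303/(143 + 3) = 303/146 ≈ 2.0753)
(u - 71)*(140 - 222) = (303/146 - 71)*(140 - 222) = -10063/146*(-82) = 412583/73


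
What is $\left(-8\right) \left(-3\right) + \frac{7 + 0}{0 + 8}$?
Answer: $\frac{199}{8} \approx 24.875$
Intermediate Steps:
$\left(-8\right) \left(-3\right) + \frac{7 + 0}{0 + 8} = 24 + \frac{7}{8} = \frac{199}{8}$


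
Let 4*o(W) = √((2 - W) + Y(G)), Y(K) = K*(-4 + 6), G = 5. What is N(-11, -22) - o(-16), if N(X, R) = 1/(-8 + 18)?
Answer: ⅒ - √7/2 ≈ -1.2229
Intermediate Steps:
N(X, R) = ⅒ (N(X, R) = 1/10 = ⅒)
Y(K) = 2*K (Y(K) = K*2 = 2*K)
o(W) = √(12 - W)/4 (o(W) = √((2 - W) + 2*5)/4 = √((2 - W) + 10)/4 = √(12 - W)/4)
N(-11, -22) - o(-16) = ⅒ - √(12 - 1*(-16))/4 = ⅒ - √(12 + 16)/4 = ⅒ - √28/4 = ⅒ - 2*√7/4 = ⅒ - √7/2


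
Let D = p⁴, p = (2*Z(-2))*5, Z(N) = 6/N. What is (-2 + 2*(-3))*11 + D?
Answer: 809912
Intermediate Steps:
p = -30 (p = (2*(6/(-2)))*5 = (2*(6*(-½)))*5 = (2*(-3))*5 = -6*5 = -30)
D = 810000 (D = (-30)⁴ = 810000)
(-2 + 2*(-3))*11 + D = (-2 + 2*(-3))*11 + 810000 = (-2 - 6)*11 + 810000 = -8*11 + 810000 = -88 + 810000 = 809912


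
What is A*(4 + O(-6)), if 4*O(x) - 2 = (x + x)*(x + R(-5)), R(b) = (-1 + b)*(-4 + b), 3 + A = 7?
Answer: -558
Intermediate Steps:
A = 4 (A = -3 + 7 = 4)
O(x) = ½ + x*(54 + x)/2 (O(x) = ½ + ((x + x)*(x + (4 + (-5)² - 5*(-5))))/4 = ½ + ((2*x)*(x + (4 + 25 + 25)))/4 = ½ + ((2*x)*(x + 54))/4 = ½ + ((2*x)*(54 + x))/4 = ½ + (2*x*(54 + x))/4 = ½ + x*(54 + x)/2)
A*(4 + O(-6)) = 4*(4 + (½ + (½)*(-6)² + 27*(-6))) = 4*(4 + (½ + (½)*36 - 162)) = 4*(4 + (½ + 18 - 162)) = 4*(4 - 287/2) = 4*(-279/2) = -558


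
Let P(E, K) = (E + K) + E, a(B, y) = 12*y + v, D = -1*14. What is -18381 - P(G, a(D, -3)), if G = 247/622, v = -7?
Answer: -5703365/311 ≈ -18339.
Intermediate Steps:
D = -14
a(B, y) = -7 + 12*y (a(B, y) = 12*y - 7 = -7 + 12*y)
G = 247/622 (G = 247*(1/622) = 247/622 ≈ 0.39711)
P(E, K) = K + 2*E
-18381 - P(G, a(D, -3)) = -18381 - ((-7 + 12*(-3)) + 2*(247/622)) = -18381 - ((-7 - 36) + 247/311) = -18381 - (-43 + 247/311) = -18381 - 1*(-13126/311) = -18381 + 13126/311 = -5703365/311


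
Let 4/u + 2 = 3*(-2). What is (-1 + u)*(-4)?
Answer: 6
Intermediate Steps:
u = -½ (u = 4/(-2 + 3*(-2)) = 4/(-2 - 6) = 4/(-8) = 4*(-⅛) = -½ ≈ -0.50000)
(-1 + u)*(-4) = (-1 - ½)*(-4) = -3/2*(-4) = 6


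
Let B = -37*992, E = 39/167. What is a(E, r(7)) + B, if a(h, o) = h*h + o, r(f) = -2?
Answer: -1023692113/27889 ≈ -36706.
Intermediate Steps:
E = 39/167 (E = 39*(1/167) = 39/167 ≈ 0.23353)
B = -36704
a(h, o) = o + h² (a(h, o) = h² + o = o + h²)
a(E, r(7)) + B = (-2 + (39/167)²) - 36704 = (-2 + 1521/27889) - 36704 = -54257/27889 - 36704 = -1023692113/27889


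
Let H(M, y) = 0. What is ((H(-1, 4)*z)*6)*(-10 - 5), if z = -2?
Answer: 0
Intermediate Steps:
((H(-1, 4)*z)*6)*(-10 - 5) = ((0*(-2))*6)*(-10 - 5) = (0*6)*(-15) = 0*(-15) = 0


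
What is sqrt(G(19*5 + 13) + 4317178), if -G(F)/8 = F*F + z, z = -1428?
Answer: sqrt(4235290) ≈ 2058.0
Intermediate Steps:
G(F) = 11424 - 8*F**2 (G(F) = -8*(F*F - 1428) = -8*(F**2 - 1428) = -8*(-1428 + F**2) = 11424 - 8*F**2)
sqrt(G(19*5 + 13) + 4317178) = sqrt((11424 - 8*(19*5 + 13)**2) + 4317178) = sqrt((11424 - 8*(95 + 13)**2) + 4317178) = sqrt((11424 - 8*108**2) + 4317178) = sqrt((11424 - 8*11664) + 4317178) = sqrt((11424 - 93312) + 4317178) = sqrt(-81888 + 4317178) = sqrt(4235290)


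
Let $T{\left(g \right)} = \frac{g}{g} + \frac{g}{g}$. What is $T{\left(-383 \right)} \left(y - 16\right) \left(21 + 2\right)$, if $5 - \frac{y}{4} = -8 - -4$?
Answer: $920$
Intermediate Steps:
$y = 36$ ($y = 20 - 4 \left(-8 - -4\right) = 20 - 4 \left(-8 + 4\right) = 20 - -16 = 20 + 16 = 36$)
$T{\left(g \right)} = 2$ ($T{\left(g \right)} = 1 + 1 = 2$)
$T{\left(-383 \right)} \left(y - 16\right) \left(21 + 2\right) = 2 \left(36 - 16\right) \left(21 + 2\right) = 2 \cdot 20 \cdot 23 = 2 \cdot 460 = 920$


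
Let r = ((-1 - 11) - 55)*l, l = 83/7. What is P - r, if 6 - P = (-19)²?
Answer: 3076/7 ≈ 439.43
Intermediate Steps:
l = 83/7 (l = 83*(⅐) = 83/7 ≈ 11.857)
P = -355 (P = 6 - 1*(-19)² = 6 - 1*361 = 6 - 361 = -355)
r = -5561/7 (r = ((-1 - 11) - 55)*(83/7) = (-12 - 55)*(83/7) = -67*83/7 = -5561/7 ≈ -794.43)
P - r = -355 - 1*(-5561/7) = -355 + 5561/7 = 3076/7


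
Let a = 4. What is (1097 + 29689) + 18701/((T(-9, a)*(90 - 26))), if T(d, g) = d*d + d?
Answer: 141880589/4608 ≈ 30790.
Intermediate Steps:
T(d, g) = d + d**2 (T(d, g) = d**2 + d = d + d**2)
(1097 + 29689) + 18701/((T(-9, a)*(90 - 26))) = (1097 + 29689) + 18701/(((-9*(1 - 9))*(90 - 26))) = 30786 + 18701/((-9*(-8)*64)) = 30786 + 18701/((72*64)) = 30786 + 18701/4608 = 141880589/4608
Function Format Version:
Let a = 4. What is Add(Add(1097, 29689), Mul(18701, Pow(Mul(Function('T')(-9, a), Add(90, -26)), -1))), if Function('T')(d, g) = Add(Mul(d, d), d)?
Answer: Rational(141880589, 4608) ≈ 30790.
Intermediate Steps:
Function('T')(d, g) = Add(d, Pow(d, 2)) (Function('T')(d, g) = Add(Pow(d, 2), d) = Add(d, Pow(d, 2)))
Add(Add(1097, 29689), Mul(18701, Pow(Mul(Function('T')(-9, a), Add(90, -26)), -1))) = Add(Add(1097, 29689), Mul(18701, Pow(Mul(Mul(-9, Add(1, -9)), Add(90, -26)), -1))) = Add(30786, Mul(18701, Pow(Mul(Mul(-9, -8), 64), -1))) = Add(30786, Mul(18701, Pow(Mul(72, 64), -1))) = Add(30786, Mul(18701, Pow(4608, -1))) = Add(30786, Mul(18701, Rational(1, 4608))) = Add(30786, Rational(18701, 4608)) = Rational(141880589, 4608)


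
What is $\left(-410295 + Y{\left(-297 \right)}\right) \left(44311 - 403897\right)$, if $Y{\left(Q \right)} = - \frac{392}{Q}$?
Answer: $\frac{1622894495914}{11} \approx 1.4754 \cdot 10^{11}$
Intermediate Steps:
$\left(-410295 + Y{\left(-297 \right)}\right) \left(44311 - 403897\right) = \left(-410295 - \frac{392}{-297}\right) \left(44311 - 403897\right) = \left(-410295 - - \frac{392}{297}\right) \left(-359586\right) = \left(-410295 + \frac{392}{297}\right) \left(-359586\right) = \left(- \frac{121857223}{297}\right) \left(-359586\right) = \frac{1622894495914}{11}$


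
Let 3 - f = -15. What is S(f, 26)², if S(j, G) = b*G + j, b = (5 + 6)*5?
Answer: 2096704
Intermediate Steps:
f = 18 (f = 3 - 1*(-15) = 3 + 15 = 18)
b = 55 (b = 11*5 = 55)
S(j, G) = j + 55*G (S(j, G) = 55*G + j = j + 55*G)
S(f, 26)² = (18 + 55*26)² = (18 + 1430)² = 1448² = 2096704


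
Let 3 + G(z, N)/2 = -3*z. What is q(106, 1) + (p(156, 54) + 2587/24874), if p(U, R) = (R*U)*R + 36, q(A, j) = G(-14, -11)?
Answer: 11317921327/24874 ≈ 4.5501e+5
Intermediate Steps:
G(z, N) = -6 - 6*z (G(z, N) = -6 + 2*(-3*z) = -6 - 6*z)
q(A, j) = 78 (q(A, j) = -6 - 6*(-14) = -6 + 84 = 78)
p(U, R) = 36 + U*R² (p(U, R) = U*R² + 36 = 36 + U*R²)
q(106, 1) + (p(156, 54) + 2587/24874) = 78 + ((36 + 156*54²) + 2587/24874) = 78 + ((36 + 156*2916) + 2587*(1/24874)) = 78 + ((36 + 454896) + 2587/24874) = 78 + (454932 + 2587/24874) = 78 + 11315981155/24874 = 11317921327/24874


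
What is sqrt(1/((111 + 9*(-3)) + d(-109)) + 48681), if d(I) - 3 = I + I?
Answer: sqrt(835414510)/131 ≈ 220.64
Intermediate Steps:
d(I) = 3 + 2*I (d(I) = 3 + (I + I) = 3 + 2*I)
sqrt(1/((111 + 9*(-3)) + d(-109)) + 48681) = sqrt(1/((111 + 9*(-3)) + (3 + 2*(-109))) + 48681) = sqrt(1/((111 - 27) + (3 - 218)) + 48681) = sqrt(1/(84 - 215) + 48681) = sqrt(1/(-131) + 48681) = sqrt(-1/131 + 48681) = sqrt(6377210/131) = sqrt(835414510)/131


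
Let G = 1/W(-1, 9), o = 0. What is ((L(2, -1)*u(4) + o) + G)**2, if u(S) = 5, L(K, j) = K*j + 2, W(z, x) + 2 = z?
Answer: 1/9 ≈ 0.11111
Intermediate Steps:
W(z, x) = -2 + z
L(K, j) = 2 + K*j
G = -1/3 (G = 1/(-2 - 1) = 1/(-3) = -1/3 ≈ -0.33333)
((L(2, -1)*u(4) + o) + G)**2 = (((2 + 2*(-1))*5 + 0) - 1/3)**2 = (((2 - 2)*5 + 0) - 1/3)**2 = ((0*5 + 0) - 1/3)**2 = ((0 + 0) - 1/3)**2 = (0 - 1/3)**2 = (-1/3)**2 = 1/9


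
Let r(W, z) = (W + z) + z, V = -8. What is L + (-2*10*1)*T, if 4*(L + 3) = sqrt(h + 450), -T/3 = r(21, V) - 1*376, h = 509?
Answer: -22263 + sqrt(959)/4 ≈ -22255.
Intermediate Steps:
r(W, z) = W + 2*z
T = 1113 (T = -3*((21 + 2*(-8)) - 1*376) = -3*((21 - 16) - 376) = -3*(5 - 376) = -3*(-371) = 1113)
L = -3 + sqrt(959)/4 (L = -3 + sqrt(509 + 450)/4 = -3 + sqrt(959)/4 ≈ 4.7419)
L + (-2*10*1)*T = (-3 + sqrt(959)/4) + (-2*10*1)*1113 = (-3 + sqrt(959)/4) - 20*1*1113 = (-3 + sqrt(959)/4) - 20*1113 = (-3 + sqrt(959)/4) - 22260 = -22263 + sqrt(959)/4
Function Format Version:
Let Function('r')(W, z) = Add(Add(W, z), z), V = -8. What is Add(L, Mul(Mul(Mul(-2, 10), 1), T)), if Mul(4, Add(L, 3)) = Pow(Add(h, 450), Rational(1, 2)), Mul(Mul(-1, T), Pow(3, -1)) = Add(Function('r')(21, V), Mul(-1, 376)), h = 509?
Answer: Add(-22263, Mul(Rational(1, 4), Pow(959, Rational(1, 2)))) ≈ -22255.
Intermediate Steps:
Function('r')(W, z) = Add(W, Mul(2, z))
T = 1113 (T = Mul(-3, Add(Add(21, Mul(2, -8)), Mul(-1, 376))) = Mul(-3, Add(Add(21, -16), -376)) = Mul(-3, Add(5, -376)) = Mul(-3, -371) = 1113)
L = Add(-3, Mul(Rational(1, 4), Pow(959, Rational(1, 2)))) (L = Add(-3, Mul(Rational(1, 4), Pow(Add(509, 450), Rational(1, 2)))) = Add(-3, Mul(Rational(1, 4), Pow(959, Rational(1, 2)))) ≈ 4.7419)
Add(L, Mul(Mul(Mul(-2, 10), 1), T)) = Add(Add(-3, Mul(Rational(1, 4), Pow(959, Rational(1, 2)))), Mul(Mul(Mul(-2, 10), 1), 1113)) = Add(Add(-3, Mul(Rational(1, 4), Pow(959, Rational(1, 2)))), Mul(Mul(-20, 1), 1113)) = Add(Add(-3, Mul(Rational(1, 4), Pow(959, Rational(1, 2)))), Mul(-20, 1113)) = Add(Add(-3, Mul(Rational(1, 4), Pow(959, Rational(1, 2)))), -22260) = Add(-22263, Mul(Rational(1, 4), Pow(959, Rational(1, 2))))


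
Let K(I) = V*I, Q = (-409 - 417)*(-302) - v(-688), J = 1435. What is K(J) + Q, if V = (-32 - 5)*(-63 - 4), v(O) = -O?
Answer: 3806129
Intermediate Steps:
V = 2479 (V = -37*(-67) = 2479)
Q = 248764 (Q = (-409 - 417)*(-302) - (-1)*(-688) = -826*(-302) - 1*688 = 249452 - 688 = 248764)
K(I) = 2479*I
K(J) + Q = 2479*1435 + 248764 = 3557365 + 248764 = 3806129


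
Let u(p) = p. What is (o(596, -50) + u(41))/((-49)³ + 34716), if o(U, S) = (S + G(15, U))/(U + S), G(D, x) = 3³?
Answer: -22363/45281418 ≈ -0.00049387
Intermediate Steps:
G(D, x) = 27
o(U, S) = (27 + S)/(S + U) (o(U, S) = (S + 27)/(U + S) = (27 + S)/(S + U))
(o(596, -50) + u(41))/((-49)³ + 34716) = ((27 - 50)/(-50 + 596) + 41)/((-49)³ + 34716) = (-23/546 + 41)/(-117649 + 34716) = ((1/546)*(-23) + 41)/(-82933) = (-23/546 + 41)*(-1/82933) = (22363/546)*(-1/82933) = -22363/45281418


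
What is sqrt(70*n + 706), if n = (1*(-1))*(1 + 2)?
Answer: 4*sqrt(31) ≈ 22.271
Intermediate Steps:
n = -3 (n = -1*3 = -3)
sqrt(70*n + 706) = sqrt(70*(-3) + 706) = sqrt(-210 + 706) = sqrt(496) = 4*sqrt(31)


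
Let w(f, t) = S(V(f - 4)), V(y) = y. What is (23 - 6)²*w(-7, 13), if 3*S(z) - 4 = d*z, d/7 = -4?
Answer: 30056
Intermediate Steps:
d = -28 (d = 7*(-4) = -28)
S(z) = 4/3 - 28*z/3 (S(z) = 4/3 + (-28*z)/3 = 4/3 - 28*z/3)
w(f, t) = 116/3 - 28*f/3 (w(f, t) = 4/3 - 28*(f - 4)/3 = 4/3 - 28*(-4 + f)/3 = 4/3 + (112/3 - 28*f/3) = 116/3 - 28*f/3)
(23 - 6)²*w(-7, 13) = (23 - 6)²*(116/3 - 28/3*(-7)) = 17²*(116/3 + 196/3) = 289*104 = 30056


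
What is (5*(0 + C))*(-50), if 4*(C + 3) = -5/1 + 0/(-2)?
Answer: 2125/2 ≈ 1062.5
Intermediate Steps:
C = -17/4 (C = -3 + (-5/1 + 0/(-2))/4 = -3 + (-5*1 + 0*(-1/2))/4 = -3 + (-5 + 0)/4 = -3 + (1/4)*(-5) = -3 - 5/4 = -17/4 ≈ -4.2500)
(5*(0 + C))*(-50) = (5*(0 - 17/4))*(-50) = (5*(-17/4))*(-50) = -85/4*(-50) = 2125/2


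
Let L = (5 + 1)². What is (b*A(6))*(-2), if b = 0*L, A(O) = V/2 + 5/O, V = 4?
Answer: 0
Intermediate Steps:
A(O) = 2 + 5/O (A(O) = 4/2 + 5/O = 4*(½) + 5/O = 2 + 5/O)
L = 36 (L = 6² = 36)
b = 0 (b = 0*36 = 0)
(b*A(6))*(-2) = (0*(2 + 5/6))*(-2) = (0*(2 + 5*(⅙)))*(-2) = (0*(2 + ⅚))*(-2) = (0*(17/6))*(-2) = 0*(-2) = 0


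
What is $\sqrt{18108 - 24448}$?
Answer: $2 i \sqrt{1585} \approx 79.624 i$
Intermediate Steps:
$\sqrt{18108 - 24448} = \sqrt{-6340} = 2 i \sqrt{1585}$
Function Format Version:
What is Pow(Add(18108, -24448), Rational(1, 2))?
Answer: Mul(2, I, Pow(1585, Rational(1, 2))) ≈ Mul(79.624, I)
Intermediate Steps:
Pow(Add(18108, -24448), Rational(1, 2)) = Pow(-6340, Rational(1, 2)) = Mul(2, I, Pow(1585, Rational(1, 2)))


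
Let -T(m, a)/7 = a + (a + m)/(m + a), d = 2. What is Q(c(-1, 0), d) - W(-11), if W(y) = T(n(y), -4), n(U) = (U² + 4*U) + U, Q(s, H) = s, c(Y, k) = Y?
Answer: -22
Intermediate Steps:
n(U) = U² + 5*U
T(m, a) = -7 - 7*a (T(m, a) = -7*(a + (a + m)/(m + a)) = -7*(a + (a + m)/(a + m)) = -7*(a + 1) = -7*(1 + a) = -7 - 7*a)
W(y) = 21 (W(y) = -7 - 7*(-4) = -7 + 28 = 21)
Q(c(-1, 0), d) - W(-11) = -1 - 1*21 = -1 - 21 = -22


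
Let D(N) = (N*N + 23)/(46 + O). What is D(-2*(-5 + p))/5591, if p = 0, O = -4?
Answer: 41/78274 ≈ 0.00052380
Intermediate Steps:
D(N) = 23/42 + N²/42 (D(N) = (N*N + 23)/(46 - 4) = (N² + 23)/42 = (23 + N²)*(1/42) = 23/42 + N²/42)
D(-2*(-5 + p))/5591 = (23/42 + (-2*(-5 + 0))²/42)/5591 = (23/42 + (-2*(-5))²/42)*(1/5591) = (23/42 + (1/42)*10²)*(1/5591) = (23/42 + (1/42)*100)*(1/5591) = (23/42 + 50/21)*(1/5591) = (41/14)*(1/5591) = 41/78274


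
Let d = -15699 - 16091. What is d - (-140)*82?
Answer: -20310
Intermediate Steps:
d = -31790
d - (-140)*82 = -31790 - (-140)*82 = -31790 - 1*(-11480) = -31790 + 11480 = -20310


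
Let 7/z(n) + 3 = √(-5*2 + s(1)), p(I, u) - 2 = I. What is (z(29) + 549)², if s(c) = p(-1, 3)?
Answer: 300120 - 23009*I/18 ≈ 3.0012e+5 - 1278.3*I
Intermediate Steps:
p(I, u) = 2 + I
s(c) = 1 (s(c) = 2 - 1 = 1)
z(n) = 7*(-3 - 3*I)/18 (z(n) = 7/(-3 + √(-5*2 + 1)) = 7/(-3 + √(-10 + 1)) = 7/(-3 + √(-9)) = 7/(-3 + 3*I) = 7*((-3 - 3*I)/18) = 7*(-3 - 3*I)/18)
(z(29) + 549)² = ((-7/6 - 7*I/6) + 549)² = (3287/6 - 7*I/6)²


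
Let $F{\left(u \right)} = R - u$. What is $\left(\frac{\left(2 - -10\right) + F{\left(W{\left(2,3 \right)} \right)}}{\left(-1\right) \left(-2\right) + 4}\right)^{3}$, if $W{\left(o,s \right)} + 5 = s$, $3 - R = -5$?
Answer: $\frac{1331}{27} \approx 49.296$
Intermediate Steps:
$R = 8$ ($R = 3 - -5 = 3 + 5 = 8$)
$W{\left(o,s \right)} = -5 + s$
$F{\left(u \right)} = 8 - u$
$\left(\frac{\left(2 - -10\right) + F{\left(W{\left(2,3 \right)} \right)}}{\left(-1\right) \left(-2\right) + 4}\right)^{3} = \left(\frac{\left(2 - -10\right) + \left(8 - \left(-5 + 3\right)\right)}{\left(-1\right) \left(-2\right) + 4}\right)^{3} = \left(\frac{\left(2 + 10\right) + \left(8 - -2\right)}{2 + 4}\right)^{3} = \left(\frac{12 + \left(8 + 2\right)}{6}\right)^{3} = \left(\left(12 + 10\right) \frac{1}{6}\right)^{3} = \left(22 \cdot \frac{1}{6}\right)^{3} = \left(\frac{11}{3}\right)^{3} = \frac{1331}{27}$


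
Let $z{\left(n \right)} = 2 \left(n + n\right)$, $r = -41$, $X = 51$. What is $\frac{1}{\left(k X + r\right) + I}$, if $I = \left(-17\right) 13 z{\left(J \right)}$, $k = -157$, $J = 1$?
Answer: $- \frac{1}{8932} \approx -0.00011196$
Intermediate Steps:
$z{\left(n \right)} = 4 n$ ($z{\left(n \right)} = 2 \cdot 2 n = 4 n$)
$I = -884$ ($I = \left(-17\right) 13 \cdot 4 \cdot 1 = \left(-221\right) 4 = -884$)
$\frac{1}{\left(k X + r\right) + I} = \frac{1}{\left(\left(-157\right) 51 - 41\right) - 884} = \frac{1}{\left(-8007 - 41\right) - 884} = \frac{1}{-8048 - 884} = \frac{1}{-8932} = - \frac{1}{8932}$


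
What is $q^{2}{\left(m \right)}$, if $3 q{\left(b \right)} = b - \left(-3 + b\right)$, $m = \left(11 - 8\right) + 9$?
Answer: $1$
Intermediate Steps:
$m = 12$ ($m = 3 + 9 = 12$)
$q{\left(b \right)} = 1$ ($q{\left(b \right)} = \frac{b - \left(-3 + b\right)}{3} = \frac{1}{3} \cdot 3 = 1$)
$q^{2}{\left(m \right)} = 1^{2} = 1$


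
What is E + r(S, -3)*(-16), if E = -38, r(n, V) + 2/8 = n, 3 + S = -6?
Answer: 110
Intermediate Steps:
S = -9 (S = -3 - 6 = -9)
r(n, V) = -¼ + n
E + r(S, -3)*(-16) = -38 + (-¼ - 9)*(-16) = -38 - 37/4*(-16) = -38 + 148 = 110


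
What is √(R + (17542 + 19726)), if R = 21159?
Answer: √58427 ≈ 241.72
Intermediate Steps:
√(R + (17542 + 19726)) = √(21159 + (17542 + 19726)) = √(21159 + 37268) = √58427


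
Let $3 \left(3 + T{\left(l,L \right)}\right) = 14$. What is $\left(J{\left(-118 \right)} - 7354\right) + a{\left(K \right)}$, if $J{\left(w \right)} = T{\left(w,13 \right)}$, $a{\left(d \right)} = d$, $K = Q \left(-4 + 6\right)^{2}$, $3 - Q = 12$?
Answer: $- \frac{22165}{3} \approx -7388.3$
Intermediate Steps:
$Q = -9$ ($Q = 3 - 12 = -9$)
$T{\left(l,L \right)} = \frac{5}{3}$ ($T{\left(l,L \right)} = -3 + \frac{1}{3} \cdot 14 = -3 + \frac{14}{3} = \frac{5}{3}$)
$K = -36$ ($K = - 9 \left(-4 + 6\right)^{2} = - 9 \cdot 2^{2} = \left(-9\right) 4 = -36$)
$J{\left(w \right)} = \frac{5}{3}$
$\left(J{\left(-118 \right)} - 7354\right) + a{\left(K \right)} = \left(\frac{5}{3} - 7354\right) - 36 = - \frac{22057}{3} - 36 = - \frac{22165}{3}$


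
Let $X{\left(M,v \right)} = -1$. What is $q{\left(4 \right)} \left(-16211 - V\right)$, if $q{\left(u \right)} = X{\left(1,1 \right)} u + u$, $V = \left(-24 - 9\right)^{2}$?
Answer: $0$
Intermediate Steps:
$V = 1089$ ($V = \left(-33\right)^{2} = 1089$)
$q{\left(u \right)} = 0$ ($q{\left(u \right)} = - u + u = 0$)
$q{\left(4 \right)} \left(-16211 - V\right) = 0 \left(-16211 - 1089\right) = 0 \left(-17300\right) = 0$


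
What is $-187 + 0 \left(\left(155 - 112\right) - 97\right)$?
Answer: $-187$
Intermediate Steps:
$-187 + 0 \left(\left(155 - 112\right) - 97\right) = -187 + 0 \left(43 - 97\right) = -187 + 0 \left(-54\right) = -187 + 0 = -187$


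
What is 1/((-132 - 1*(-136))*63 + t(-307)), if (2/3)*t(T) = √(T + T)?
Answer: 56/14419 - I*√614/43257 ≈ 0.0038838 - 0.00057283*I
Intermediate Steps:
t(T) = 3*√2*√T/2 (t(T) = 3*√(T + T)/2 = 3*√(2*T)/2 = 3*(√2*√T)/2 = 3*√2*√T/2)
1/((-132 - 1*(-136))*63 + t(-307)) = 1/((-132 - 1*(-136))*63 + 3*√2*√(-307)/2) = 1/((-132 + 136)*63 + 3*√2*(I*√307)/2) = 1/(4*63 + 3*I*√614/2) = 1/(252 + 3*I*√614/2)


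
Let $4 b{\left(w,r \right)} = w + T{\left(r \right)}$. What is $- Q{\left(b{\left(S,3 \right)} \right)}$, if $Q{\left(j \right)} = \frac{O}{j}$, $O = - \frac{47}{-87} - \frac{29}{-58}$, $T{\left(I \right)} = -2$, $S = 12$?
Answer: $- \frac{181}{435} \approx -0.41609$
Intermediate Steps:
$b{\left(w,r \right)} = - \frac{1}{2} + \frac{w}{4}$ ($b{\left(w,r \right)} = \frac{w - 2}{4} = \frac{-2 + w}{4} = - \frac{1}{2} + \frac{w}{4}$)
$O = \frac{181}{174}$ ($O = \left(-47\right) \left(- \frac{1}{87}\right) - - \frac{1}{2} = \frac{47}{87} + \frac{1}{2} = \frac{181}{174} \approx 1.0402$)
$Q{\left(j \right)} = \frac{181}{174 j}$
$- Q{\left(b{\left(S,3 \right)} \right)} = - \frac{181}{174 \left(- \frac{1}{2} + \frac{1}{4} \cdot 12\right)} = - \frac{181}{174 \left(- \frac{1}{2} + 3\right)} = - \frac{181}{174 \cdot \frac{5}{2}} = - \frac{181 \cdot 2}{174 \cdot 5} = \left(-1\right) \frac{181}{435} = - \frac{181}{435}$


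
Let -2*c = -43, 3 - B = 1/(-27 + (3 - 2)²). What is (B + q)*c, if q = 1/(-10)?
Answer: 8213/130 ≈ 63.177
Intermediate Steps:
B = 79/26 (B = 3 - 1/(-27 + (3 - 2)²) = 3 - 1/(-27 + 1²) = 3 - 1/(-27 + 1) = 3 - 1/(-26) = 3 - 1*(-1/26) = 3 + 1/26 = 79/26 ≈ 3.0385)
c = 43/2 (c = -½*(-43) = 43/2 ≈ 21.500)
q = -⅒ ≈ -0.10000
(B + q)*c = (79/26 - ⅒)*(43/2) = (191/65)*(43/2) = 8213/130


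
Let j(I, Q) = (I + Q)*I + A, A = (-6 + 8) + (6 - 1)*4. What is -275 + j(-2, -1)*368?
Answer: 10029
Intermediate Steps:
A = 22 (A = 2 + 5*4 = 2 + 20 = 22)
j(I, Q) = 22 + I*(I + Q) (j(I, Q) = (I + Q)*I + 22 = I*(I + Q) + 22 = 22 + I*(I + Q))
-275 + j(-2, -1)*368 = -275 + (22 + (-2)**2 - 2*(-1))*368 = -275 + (22 + 4 + 2)*368 = -275 + 28*368 = -275 + 10304 = 10029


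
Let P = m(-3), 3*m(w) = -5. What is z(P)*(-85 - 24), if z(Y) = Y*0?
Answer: 0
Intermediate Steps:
m(w) = -5/3 (m(w) = (⅓)*(-5) = -5/3)
P = -5/3 ≈ -1.6667
z(Y) = 0
z(P)*(-85 - 24) = 0*(-85 - 24) = 0*(-109) = 0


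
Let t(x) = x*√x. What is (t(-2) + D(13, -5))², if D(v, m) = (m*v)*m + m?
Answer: 102392 - 1280*I*√2 ≈ 1.0239e+5 - 1810.2*I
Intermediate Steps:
D(v, m) = m + v*m² (D(v, m) = v*m² + m = m + v*m²)
t(x) = x^(3/2)
(t(-2) + D(13, -5))² = ((-2)^(3/2) - 5*(1 - 5*13))² = (-2*I*√2 - 5*(1 - 65))² = (-2*I*√2 - 5*(-64))² = (-2*I*√2 + 320)² = (320 - 2*I*√2)²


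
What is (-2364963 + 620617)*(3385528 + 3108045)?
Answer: -11327038088258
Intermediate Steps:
(-2364963 + 620617)*(3385528 + 3108045) = -1744346*6493573 = -11327038088258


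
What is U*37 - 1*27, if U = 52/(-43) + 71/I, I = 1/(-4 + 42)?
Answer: 4289433/43 ≈ 99754.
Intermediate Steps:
I = 1/38 ≈ 0.026316
U = 115962/43 (U = 52/(-43) + 71/(1/38) = 52*(-1/43) + 71*38 = -52/43 + 2698 = 115962/43 ≈ 2696.8)
U*37 - 1*27 = (115962/43)*37 - 1*27 = 4290594/43 - 27 = 4289433/43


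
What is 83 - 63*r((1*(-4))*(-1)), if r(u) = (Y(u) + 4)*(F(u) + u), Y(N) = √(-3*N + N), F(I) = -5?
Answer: 335 + 126*I*√2 ≈ 335.0 + 178.19*I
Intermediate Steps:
Y(N) = √2*√(-N) (Y(N) = √(-2*N) = √2*√(-N))
r(u) = (-5 + u)*(4 + √2*√(-u)) (r(u) = (√2*√(-u) + 4)*(-5 + u) = (4 + √2*√(-u))*(-5 + u) = (-5 + u)*(4 + √2*√(-u)))
83 - 63*r((1*(-4))*(-1)) = 83 - 63*(-20 + 4*((1*(-4))*(-1)) - √2*(-1*(-4)*(-1))^(3/2) - 5*√2*√(-1*(-4)*(-1))) = 83 - 63*(-20 + 4*(-4*(-1)) - √2*(-(-4)*(-1))^(3/2) - 5*√2*√(-(-4)*(-1))) = 83 - 63*(-20 + 4*4 - √2*(-1*4)^(3/2) - 5*√2*√(-1*4)) = 83 - 63*(-20 + 16 - √2*(-4)^(3/2) - 5*√2*√(-4)) = 83 - 63*(-20 + 16 - √2*(-8*I) - 5*√2*2*I) = 83 - 63*(-20 + 16 + 8*I*√2 - 10*I*√2) = 83 - 63*(-4 - 2*I*√2) = 83 + (252 + 126*I*√2) = 335 + 126*I*√2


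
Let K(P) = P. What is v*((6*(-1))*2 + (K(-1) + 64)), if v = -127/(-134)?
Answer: 6477/134 ≈ 48.336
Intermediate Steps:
v = 127/134 (v = -127*(-1/134) = 127/134 ≈ 0.94776)
v*((6*(-1))*2 + (K(-1) + 64)) = 127*((6*(-1))*2 + (-1 + 64))/134 = 127*(-6*2 + 63)/134 = 127*(-12 + 63)/134 = (127/134)*51 = 6477/134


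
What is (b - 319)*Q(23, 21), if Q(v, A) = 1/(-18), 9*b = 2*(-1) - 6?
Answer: 2879/162 ≈ 17.772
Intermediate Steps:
b = -8/9 (b = (2*(-1) - 6)/9 = (-2 - 6)/9 = (1/9)*(-8) = -8/9 ≈ -0.88889)
Q(v, A) = -1/18
(b - 319)*Q(23, 21) = (-8/9 - 319)*(-1/18) = -2879/9*(-1/18) = 2879/162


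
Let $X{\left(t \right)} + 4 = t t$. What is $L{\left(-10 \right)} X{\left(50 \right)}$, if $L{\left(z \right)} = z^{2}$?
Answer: $249600$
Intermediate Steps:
$X{\left(t \right)} = -4 + t^{2}$ ($X{\left(t \right)} = -4 + t t = -4 + t^{2}$)
$L{\left(-10 \right)} X{\left(50 \right)} = \left(-10\right)^{2} \left(-4 + 50^{2}\right) = 100 \left(-4 + 2500\right) = 100 \cdot 2496 = 249600$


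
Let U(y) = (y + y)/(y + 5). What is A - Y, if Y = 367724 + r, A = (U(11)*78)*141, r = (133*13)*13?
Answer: -1500315/4 ≈ -3.7508e+5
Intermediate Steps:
r = 22477 (r = 1729*13 = 22477)
U(y) = 2*y/(5 + y) (U(y) = (2*y)/(5 + y) = 2*y/(5 + y))
A = 60489/4 (A = ((2*11/(5 + 11))*78)*141 = ((2*11/16)*78)*141 = ((2*11*(1/16))*78)*141 = ((11/8)*78)*141 = (429/4)*141 = 60489/4 ≈ 15122.)
Y = 390201 (Y = 367724 + 22477 = 390201)
A - Y = 60489/4 - 1*390201 = 60489/4 - 390201 = -1500315/4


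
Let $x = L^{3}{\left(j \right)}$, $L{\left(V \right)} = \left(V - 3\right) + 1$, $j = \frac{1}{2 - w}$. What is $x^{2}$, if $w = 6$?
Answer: $\frac{531441}{4096} \approx 129.75$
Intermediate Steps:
$j = - \frac{1}{4}$ ($j = \frac{1}{2 - 6} = \frac{1}{-4} = - \frac{1}{4} \approx -0.25$)
$L{\left(V \right)} = -2 + V$ ($L{\left(V \right)} = \left(-3 + V\right) + 1 = -2 + V$)
$x = - \frac{729}{64}$ ($x = \left(-2 - \frac{1}{4}\right)^{3} = \left(- \frac{9}{4}\right)^{3} = - \frac{729}{64} \approx -11.391$)
$x^{2} = \left(- \frac{729}{64}\right)^{2} = \frac{531441}{4096}$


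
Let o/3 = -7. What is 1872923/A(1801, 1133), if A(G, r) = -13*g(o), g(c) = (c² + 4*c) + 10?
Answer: -144071/367 ≈ -392.56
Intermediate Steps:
o = -21 (o = 3*(-7) = -21)
g(c) = 10 + c² + 4*c
A(G, r) = -4771 (A(G, r) = -13*(10 + (-21)² + 4*(-21)) = -13*(10 + 441 - 84) = -13*367 = -4771)
1872923/A(1801, 1133) = 1872923/(-4771) = 1872923*(-1/4771) = -144071/367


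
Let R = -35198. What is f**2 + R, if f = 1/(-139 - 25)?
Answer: -946685407/26896 ≈ -35198.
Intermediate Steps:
f = -1/164 (f = 1/(-164) = -1/164 ≈ -0.0060976)
f**2 + R = (-1/164)**2 - 35198 = 1/26896 - 35198 = -946685407/26896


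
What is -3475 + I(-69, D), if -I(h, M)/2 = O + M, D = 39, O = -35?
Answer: -3483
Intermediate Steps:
I(h, M) = 70 - 2*M (I(h, M) = -2*(-35 + M) = 70 - 2*M)
-3475 + I(-69, D) = -3475 + (70 - 2*39) = -3475 + (70 - 78) = -3475 - 8 = -3483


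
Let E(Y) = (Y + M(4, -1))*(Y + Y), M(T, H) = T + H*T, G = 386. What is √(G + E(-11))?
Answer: 2*√157 ≈ 25.060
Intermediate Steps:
E(Y) = 2*Y² (E(Y) = (Y + 4*(1 - 1))*(Y + Y) = (Y + 4*0)*(2*Y) = (Y + 0)*(2*Y) = Y*(2*Y) = 2*Y²)
√(G + E(-11)) = √(386 + 2*(-11)²) = √(386 + 2*121) = √(386 + 242) = √628 = 2*√157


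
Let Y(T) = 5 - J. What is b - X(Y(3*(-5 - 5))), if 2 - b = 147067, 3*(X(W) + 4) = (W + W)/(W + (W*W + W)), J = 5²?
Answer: -3970646/27 ≈ -1.4706e+5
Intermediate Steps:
J = 25
Y(T) = -20 (Y(T) = 5 - 1*25 = 5 - 25 = -20)
X(W) = -4 + 2*W/(3*(W² + 2*W)) (X(W) = -4 + ((W + W)/(W + (W*W + W)))/3 = -4 + ((2*W)/(W + (W² + W)))/3 = -4 + ((2*W)/(W + (W + W²)))/3 = -4 + ((2*W)/(W² + 2*W))/3 = -4 + (2*W/(W² + 2*W))/3 = -4 + 2*W/(3*(W² + 2*W)))
b = -147065 (b = 2 - 1*147067 = 2 - 147067 = -147065)
b - X(Y(3*(-5 - 5))) = -147065 - 2*(-11 - 6*(-20))/(3*(2 - 20)) = -147065 - 2*(-11 + 120)/(3*(-18)) = -147065 - 2*(-1)*109/(3*18) = -147065 - 1*(-109/27) = -147065 + 109/27 = -3970646/27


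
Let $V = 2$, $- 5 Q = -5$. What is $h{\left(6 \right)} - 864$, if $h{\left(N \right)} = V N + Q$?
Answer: $-851$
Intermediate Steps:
$Q = 1$ ($Q = \left(- \frac{1}{5}\right) \left(-5\right) = 1$)
$h{\left(N \right)} = 1 + 2 N$ ($h{\left(N \right)} = 2 N + 1 = 1 + 2 N$)
$h{\left(6 \right)} - 864 = \left(1 + 2 \cdot 6\right) - 864 = \left(1 + 12\right) - 864 = 13 - 864 = -851$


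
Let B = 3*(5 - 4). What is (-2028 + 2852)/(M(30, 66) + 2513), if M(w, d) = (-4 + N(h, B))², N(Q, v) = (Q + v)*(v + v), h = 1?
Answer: 824/2913 ≈ 0.28287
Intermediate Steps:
B = 3 (B = 3*1 = 3)
N(Q, v) = 2*v*(Q + v) (N(Q, v) = (Q + v)*(2*v) = 2*v*(Q + v))
M(w, d) = 400 (M(w, d) = (-4 + 2*3*(1 + 3))² = (-4 + 2*3*4)² = (-4 + 24)² = 20² = 400)
(-2028 + 2852)/(M(30, 66) + 2513) = (-2028 + 2852)/(400 + 2513) = 824/2913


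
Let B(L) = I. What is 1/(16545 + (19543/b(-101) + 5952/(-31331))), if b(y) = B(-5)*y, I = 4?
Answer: 12657724/208807337239 ≈ 6.0619e-5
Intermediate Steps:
B(L) = 4
b(y) = 4*y
1/(16545 + (19543/b(-101) + 5952/(-31331))) = 1/(16545 + (19543/((4*(-101))) + 5952/(-31331))) = 1/(16545 + (19543/(-404) + 5952*(-1/31331))) = 1/(16545 + (19543*(-1/404) - 5952/31331)) = 1/(16545 + (-19543/404 - 5952/31331)) = 1/(16545 - 614706341/12657724) = 1/(208807337239/12657724) = 12657724/208807337239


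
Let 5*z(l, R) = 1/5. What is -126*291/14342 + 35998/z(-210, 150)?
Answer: 6453523117/7171 ≈ 8.9995e+5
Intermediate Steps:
z(l, R) = 1/25 (z(l, R) = (⅕)/5 = (⅕)*(⅕) = 1/25)
-126*291/14342 + 35998/z(-210, 150) = -126*291/14342 + 35998/(1/25) = -36666*1/14342 + 35998*25 = -18333/7171 + 899950 = 6453523117/7171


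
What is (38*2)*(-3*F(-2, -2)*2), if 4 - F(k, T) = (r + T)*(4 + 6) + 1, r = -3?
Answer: -24168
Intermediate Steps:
F(k, T) = 33 - 10*T (F(k, T) = 4 - ((-3 + T)*(4 + 6) + 1) = 4 - ((-3 + T)*10 + 1) = 4 - ((-30 + 10*T) + 1) = 4 - (-29 + 10*T) = 4 + (29 - 10*T) = 33 - 10*T)
(38*2)*(-3*F(-2, -2)*2) = (38*2)*(-3*(33 - 10*(-2))*2) = 76*(-3*(33 + 20)*2) = 76*(-3*53*2) = 76*(-159*2) = 76*(-318) = -24168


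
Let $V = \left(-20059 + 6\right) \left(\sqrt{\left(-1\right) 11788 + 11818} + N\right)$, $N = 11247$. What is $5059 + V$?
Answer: $-225531032 - 20053 \sqrt{30} \approx -2.2564 \cdot 10^{8}$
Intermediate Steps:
$V = -225536091 - 20053 \sqrt{30}$ ($V = \left(-20059 + 6\right) \left(\sqrt{\left(-1\right) 11788 + 11818} + 11247\right) = - 20053 \left(\sqrt{-11788 + 11818} + 11247\right) = - 20053 \left(\sqrt{30} + 11247\right) = - 20053 \left(11247 + \sqrt{30}\right) = -225536091 - 20053 \sqrt{30} \approx -2.2565 \cdot 10^{8}$)
$5059 + V = 5059 - \left(225536091 + 20053 \sqrt{30}\right) = -225531032 - 20053 \sqrt{30}$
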